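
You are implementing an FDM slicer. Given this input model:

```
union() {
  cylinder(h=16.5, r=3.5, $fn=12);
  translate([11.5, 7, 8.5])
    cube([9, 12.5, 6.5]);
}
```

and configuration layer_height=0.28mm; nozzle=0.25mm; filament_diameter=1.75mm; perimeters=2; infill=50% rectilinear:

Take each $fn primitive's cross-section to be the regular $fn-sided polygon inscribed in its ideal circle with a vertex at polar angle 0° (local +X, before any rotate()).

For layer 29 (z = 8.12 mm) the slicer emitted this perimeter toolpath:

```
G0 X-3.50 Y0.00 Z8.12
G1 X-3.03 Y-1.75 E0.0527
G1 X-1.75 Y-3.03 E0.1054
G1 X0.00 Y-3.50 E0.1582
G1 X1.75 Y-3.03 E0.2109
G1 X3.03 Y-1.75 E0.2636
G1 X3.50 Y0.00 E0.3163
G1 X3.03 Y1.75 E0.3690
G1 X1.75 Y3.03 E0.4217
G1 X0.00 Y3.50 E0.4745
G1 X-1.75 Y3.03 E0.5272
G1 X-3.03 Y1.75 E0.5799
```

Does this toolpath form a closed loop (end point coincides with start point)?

no

Start point (G0): (-3.50, 0.00). End point (last G1): the path does not return to the start — open.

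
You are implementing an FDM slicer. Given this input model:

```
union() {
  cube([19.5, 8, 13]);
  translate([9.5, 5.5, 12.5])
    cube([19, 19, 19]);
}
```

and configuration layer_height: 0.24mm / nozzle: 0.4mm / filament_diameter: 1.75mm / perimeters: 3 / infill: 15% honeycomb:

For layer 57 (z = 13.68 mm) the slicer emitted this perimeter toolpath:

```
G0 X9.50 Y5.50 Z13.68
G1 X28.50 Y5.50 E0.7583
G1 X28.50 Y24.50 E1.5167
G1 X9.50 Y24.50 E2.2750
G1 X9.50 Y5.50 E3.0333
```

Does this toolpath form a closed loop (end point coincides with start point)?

yes

Start point (G0): (9.50, 5.50). End point (last G1): the path returns to the start — closed.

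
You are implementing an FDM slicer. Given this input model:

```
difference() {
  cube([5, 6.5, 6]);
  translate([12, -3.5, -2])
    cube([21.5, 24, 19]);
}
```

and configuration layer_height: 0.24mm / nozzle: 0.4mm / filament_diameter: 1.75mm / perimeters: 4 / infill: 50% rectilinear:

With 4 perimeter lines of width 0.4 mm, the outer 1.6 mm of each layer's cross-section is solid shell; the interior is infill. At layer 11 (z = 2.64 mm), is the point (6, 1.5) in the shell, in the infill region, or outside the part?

At z = 2.64 mm: the 5×6.5 cube contributes its full rectangle; the cube at (12, -3.5) (footprint 21.5×24) is included at this height; Taking the first minus the rest: starting from the 5×6.5 cube, the 21.5×24 cube at (12, -3.5) misses the remaining region (no effect) — 1 connected region. Overall, the cross-section is a single solid region. The nearest boundary edge runs (5.00, 6.50)→(5.00, 0.00); distance from the point to it = 1.00 mm. The point is not inside any of the regions above, so it lies outside the cross-section (1.00 mm from the nearest boundary).

outside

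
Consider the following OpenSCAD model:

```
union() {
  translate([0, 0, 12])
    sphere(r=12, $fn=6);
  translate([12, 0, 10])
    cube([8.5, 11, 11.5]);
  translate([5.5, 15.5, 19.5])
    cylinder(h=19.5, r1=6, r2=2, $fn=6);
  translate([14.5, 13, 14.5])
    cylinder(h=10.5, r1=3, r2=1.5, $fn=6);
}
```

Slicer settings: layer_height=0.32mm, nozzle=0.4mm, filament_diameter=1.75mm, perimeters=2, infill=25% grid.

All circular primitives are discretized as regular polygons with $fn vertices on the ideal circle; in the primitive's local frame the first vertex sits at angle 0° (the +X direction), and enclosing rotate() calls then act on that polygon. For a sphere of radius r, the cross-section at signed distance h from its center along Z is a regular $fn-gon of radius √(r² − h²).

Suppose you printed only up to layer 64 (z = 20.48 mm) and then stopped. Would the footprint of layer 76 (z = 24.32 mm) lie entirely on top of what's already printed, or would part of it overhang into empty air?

Compare the two slices. At z = 20.48: the r=12 sphere slices to a regular 6-gon of circumradius 8.491 (√(r²−h²) with h=8.48 from center) (area = (6/2)·8.491²·sin(360°/6) = 187.29 mm²); the cube at (12, 0) (footprint 8.5×11) is included at this height (area 93.50 mm²); the cone at (5.5, 15.5): at t=0.050 of its height the radius interpolates to r₁+(r₂−r₁)t = 5.799, giving a regular 6-gon of that circumradius (area = (6/2)·5.799²·sin(360°/6) = 87.37 mm²); the cone at (14.5, 13): at t=0.570 of its height the radius interpolates to r₁+(r₂−r₁)t = 2.146, giving a regular 6-gon of that circumradius (area = (6/2)·2.146²·sin(360°/6) = 11.96 mm²); Merging all regions: the 4 present regions are separate (no shared area or edge), so areas and boundary lengths simply add and each stays a separate island — area = 380.12 mm². At z = 24.32: the sphere is not intersected at this z (|z−center|=12.320 > r=12); the cube at (12, 0) does not reach this height (z outside [10, 21.5]); the cone at (5.5, 15.5): at t=0.247 of its height the radius interpolates to r₁+(r₂−r₁)t = 5.011, giving a regular 6-gon of that circumradius (area = (6/2)·5.011²·sin(360°/6) = 65.25 mm²); the cone at (14.5, 13) contributes a regular 6-gon of circumradius 1.597 (interpolated between r1=3 and r2=1.5 at t=0.935) (area = (6/2)·1.597²·sin(360°/6) = 6.63 mm²); Combining (union): the 2 present regions are separate (no shared area or edge), so areas and boundary lengths simply add and each stays a separate island — area = 71.87 mm². Checking containment: the cross-section at z = 24.32 is a subset of the cross-section at z = 20.48.

entirely on top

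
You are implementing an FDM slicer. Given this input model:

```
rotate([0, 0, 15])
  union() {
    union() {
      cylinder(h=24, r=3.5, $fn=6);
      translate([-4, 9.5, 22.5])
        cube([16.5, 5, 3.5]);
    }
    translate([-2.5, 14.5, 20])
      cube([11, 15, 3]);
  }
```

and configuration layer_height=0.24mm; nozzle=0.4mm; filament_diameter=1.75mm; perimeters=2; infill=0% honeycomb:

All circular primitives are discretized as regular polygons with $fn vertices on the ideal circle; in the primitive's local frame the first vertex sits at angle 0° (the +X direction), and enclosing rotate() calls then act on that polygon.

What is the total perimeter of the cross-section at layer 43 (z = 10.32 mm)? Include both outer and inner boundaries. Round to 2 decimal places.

21.00 mm

At z = 10.32 mm: the r=3.5 cylinder gives a regular 6-gon of circumradius 3.5 (constant along its height) (perimeter = 2·6·3.500·sin(180°/6) = 21.00 mm); the cube at (-4, 9.5) is absent (z outside [22.5, 26]); Combining (union): only the r=3.5 cylinder is present, so the union is just that shape — boundary = 21.00 mm; the cube at (-2.5, 14.5) does not reach this height (z outside [20, 23]); Merging all regions: only the result so far is present, so the union is just that shape — boundary = 21.00 mm; (whole slice rotated 15° about Z — lengths, areas and connectivity unchanged). Overall, the cross-section is a single solid region. Total boundary length (outer) = 21.00 mm.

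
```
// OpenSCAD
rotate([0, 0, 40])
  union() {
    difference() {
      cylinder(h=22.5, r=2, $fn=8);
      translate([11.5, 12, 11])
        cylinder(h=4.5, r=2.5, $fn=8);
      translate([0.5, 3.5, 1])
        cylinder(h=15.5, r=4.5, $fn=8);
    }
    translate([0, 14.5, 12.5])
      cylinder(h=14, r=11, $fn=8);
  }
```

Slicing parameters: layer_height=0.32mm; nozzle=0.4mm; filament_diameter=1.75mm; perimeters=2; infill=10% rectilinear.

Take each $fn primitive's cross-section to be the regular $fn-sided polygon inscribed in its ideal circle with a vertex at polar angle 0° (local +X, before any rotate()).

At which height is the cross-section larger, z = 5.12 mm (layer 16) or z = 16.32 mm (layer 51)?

Layer 16 (z = 5.12): the cylinder: section is a regular 8-gon, circumradius r=2 (area = (8/2)·2.000²·sin(360°/8) = 11.31 mm²); the cylinder at (11.5, 12) is absent (z outside [11, 15.5]); the r=4.5 cylinder at (0.5, 3.5) contributes a regular 8-gon of circumradius 4.5 (area = (8/2)·4.500²·sin(360°/8) = 57.28 mm²); After the difference (first − rest): starting from the r=2 cylinder (11.31 mm²), the r=4.5 cylinder at (0.5, 3.5) partially overlaps it — only the 7.86 mm² overlap (of its 57.28 mm²) is removed, clipping the outline — area = 3.45 mm²; the cylinder at (0, 14.5) is absent (z outside [12.5, 26.5]); Merging all regions: only that combined region is present, so the union is just that shape — area = 3.45 mm²; (rotated 40° about Z; rotation is an isometry so areas/perimeters/island counts are preserved). So its area = 3.45 mm². Layer 51 (z = 16.32): the r=2 cylinder contributes a regular 8-gon of circumradius 2 (area = (8/2)·2.000²·sin(360°/8) = 11.31 mm²); the cylinder at (11.5, 12) is not intersected at this z (z outside [11, 15.5]); the r=4.5 cylinder at (0.5, 3.5) contributes a regular 8-gon of circumradius 4.5 (area = (8/2)·4.500²·sin(360°/8) = 57.28 mm²); Subtracting the remaining from the first: starting from the r=2 cylinder (11.31 mm²), the r=4.5 cylinder at (0.5, 3.5) partially overlaps it — only the 7.86 mm² overlap (of its 57.28 mm²) is removed, clipping the outline — area = 3.45 mm²; the r=11 cylinder at (0, 14.5) contributes a regular 8-gon of circumradius 11 (area = (8/2)·11.000²·sin(360°/8) = 342.24 mm²); Merging all regions: the 2 present regions are separate (no shared area or edge), so areas and boundary lengths simply add and each stays a separate island — area = 345.69 mm²; (rotated 40° about Z; rotation is an isometry so areas/perimeters/island counts are preserved). So its area = 345.69 mm². Layer 51 is larger (345.69 vs 3.45 mm²).

layer 51 (z = 16.32 mm)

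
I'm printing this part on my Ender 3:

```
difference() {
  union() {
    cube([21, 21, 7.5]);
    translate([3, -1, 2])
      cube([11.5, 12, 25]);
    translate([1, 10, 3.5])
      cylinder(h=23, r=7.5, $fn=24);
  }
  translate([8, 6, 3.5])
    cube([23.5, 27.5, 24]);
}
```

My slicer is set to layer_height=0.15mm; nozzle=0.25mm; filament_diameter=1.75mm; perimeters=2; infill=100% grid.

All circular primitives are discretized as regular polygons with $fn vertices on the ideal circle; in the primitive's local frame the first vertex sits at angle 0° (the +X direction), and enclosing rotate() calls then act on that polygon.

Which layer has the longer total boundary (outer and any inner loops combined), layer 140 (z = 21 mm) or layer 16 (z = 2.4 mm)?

layer 16 (z = 2.4 mm)

Layer 140 (z = 21): the cube is not intersected at this z (z outside [0, 7.5]); the cube at (3, -1) (footprint 11.5×12) is included at this height (perimeter 47.00 mm); the cylinder at (1, 10): section is a regular 24-gon, circumradius r=7.5 (perimeter = 2·24·7.500·sin(180°/24) = 46.99 mm); Merging all regions: the regions partially overlap (shared area 34.37 mm²), so the edge portions inside another operand are dropped and the merged outline is re-measured after clipping — boundary = 69.67 mm; the 23.5×27.5 cube at (8, 6) contributes its full rectangle (perimeter 102.00 mm); Subtracting the remaining from the first: starting from that combined region, the 23.5×27.5 cube at (8, 6) partially overlaps it — only the 32.86 mm² overlap (of its 646.25 mm²) is removed, clipping the outline — boundary = 69.98 mm. So its perimeter = 69.98 mm. Layer 16 (z = 2.4): the 21×21 cube contributes its full rectangle (perimeter 84.00 mm); the cube at (3, -1) is present — its section is the full 11.5×12 rectangle (perimeter 47.00 mm); the cylinder at (1, 10) is not intersected at this z (z outside [3.5, 26.5]); Merging all regions: the regions partially overlap (shared area 126.50 mm²), so the edge portions inside another operand are dropped and the merged outline is re-measured after clipping — boundary = 86.00 mm; the cube at (8, 6) is absent (z outside [3.5, 27.5]); Taking the first minus the rest: none of the subtracted shapes is present at this height, so that combined region is unchanged — boundary = 86.00 mm. So its perimeter = 86.00 mm. Layer 16 is larger (86.00 vs 69.98 mm).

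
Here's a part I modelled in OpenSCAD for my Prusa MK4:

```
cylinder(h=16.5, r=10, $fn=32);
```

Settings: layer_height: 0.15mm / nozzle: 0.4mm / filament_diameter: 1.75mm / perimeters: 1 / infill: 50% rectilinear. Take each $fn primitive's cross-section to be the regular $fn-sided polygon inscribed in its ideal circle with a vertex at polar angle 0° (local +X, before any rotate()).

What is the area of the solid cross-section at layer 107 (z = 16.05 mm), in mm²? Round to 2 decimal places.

312.14 mm²

At z = 16.05 mm: the r=10 cylinder gives a regular 32-gon of circumradius 10 (constant along its height) (area = (32/2)·10.000²·sin(360°/32) = 312.14 mm²). Overall, the cross-section is a single solid region. Net area = 312.14 mm².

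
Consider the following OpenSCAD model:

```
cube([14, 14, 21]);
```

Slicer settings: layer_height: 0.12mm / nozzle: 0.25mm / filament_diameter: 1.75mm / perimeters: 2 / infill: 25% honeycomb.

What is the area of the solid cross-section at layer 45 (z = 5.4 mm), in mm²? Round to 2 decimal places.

At z = 5.4 mm: the cube is present — its section is the full 14×14 rectangle (area 196.00 mm²). Overall, the cross-section is a single solid region. Net area = 196.00 mm².

196.00 mm²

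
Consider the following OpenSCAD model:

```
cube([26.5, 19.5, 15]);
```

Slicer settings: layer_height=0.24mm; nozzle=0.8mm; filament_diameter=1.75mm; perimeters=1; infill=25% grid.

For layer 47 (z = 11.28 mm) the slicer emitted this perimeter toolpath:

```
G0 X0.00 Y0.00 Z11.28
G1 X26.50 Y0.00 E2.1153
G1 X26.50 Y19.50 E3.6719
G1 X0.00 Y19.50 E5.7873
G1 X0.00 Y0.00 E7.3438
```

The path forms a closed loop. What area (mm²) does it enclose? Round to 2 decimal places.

516.75 mm²

Apply the shoelace formula to the sequence of (X, Y) vertices; enclosed area = 516.75 mm².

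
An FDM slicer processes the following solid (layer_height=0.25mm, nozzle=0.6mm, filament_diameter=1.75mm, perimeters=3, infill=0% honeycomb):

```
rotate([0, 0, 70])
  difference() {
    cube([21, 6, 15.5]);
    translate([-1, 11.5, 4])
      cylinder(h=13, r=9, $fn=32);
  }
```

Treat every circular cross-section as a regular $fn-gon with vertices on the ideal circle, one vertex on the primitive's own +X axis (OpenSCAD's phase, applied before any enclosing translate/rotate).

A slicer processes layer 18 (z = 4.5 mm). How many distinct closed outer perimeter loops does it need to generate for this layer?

At z = 4.5 mm: the 21×6 cube contributes its full rectangle; the r=9 cylinder at (-1, 11.5) gives a regular 32-gon of circumradius 9 (constant along its height); Subtracting the remaining from the first: starting from the 21×6 cube, the r=9 cylinder at (-1, 11.5) partially overlaps it — only the 13.71 mm² overlap (of its 252.84 mm²) is removed, clipping the outline — 1 connected region; (rotated 70° about Z; rotation is an isometry so areas/perimeters/island counts are preserved). The result has 1 disconnected region.

1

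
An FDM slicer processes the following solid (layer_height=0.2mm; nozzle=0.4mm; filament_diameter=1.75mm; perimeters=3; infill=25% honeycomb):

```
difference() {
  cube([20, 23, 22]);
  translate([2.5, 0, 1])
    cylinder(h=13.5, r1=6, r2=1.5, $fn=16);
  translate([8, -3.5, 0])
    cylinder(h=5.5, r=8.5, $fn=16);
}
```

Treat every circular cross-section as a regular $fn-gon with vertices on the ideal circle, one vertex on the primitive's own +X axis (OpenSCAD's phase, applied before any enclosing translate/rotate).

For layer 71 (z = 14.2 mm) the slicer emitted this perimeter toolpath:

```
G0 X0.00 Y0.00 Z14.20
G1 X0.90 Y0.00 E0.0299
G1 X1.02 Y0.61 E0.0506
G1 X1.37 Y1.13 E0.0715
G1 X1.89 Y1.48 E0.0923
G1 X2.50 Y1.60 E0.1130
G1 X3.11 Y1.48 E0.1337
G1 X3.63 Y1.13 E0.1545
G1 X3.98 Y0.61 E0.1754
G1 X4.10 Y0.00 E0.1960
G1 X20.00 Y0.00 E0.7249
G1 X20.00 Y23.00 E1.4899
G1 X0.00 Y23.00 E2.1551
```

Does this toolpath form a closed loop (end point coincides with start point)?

no

Start point (G0): (0.00, 0.00). End point (last G1): the path does not return to the start — open.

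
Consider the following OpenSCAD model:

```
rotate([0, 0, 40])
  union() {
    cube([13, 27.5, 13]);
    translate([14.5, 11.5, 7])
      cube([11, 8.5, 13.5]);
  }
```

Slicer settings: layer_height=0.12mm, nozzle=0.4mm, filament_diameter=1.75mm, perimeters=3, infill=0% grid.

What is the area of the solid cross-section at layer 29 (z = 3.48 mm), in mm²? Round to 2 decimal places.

357.50 mm²

At z = 3.48 mm: the cube is present — its section is the full 13×27.5 rectangle (area 357.50 mm²); the cube at (14.5, 11.5) does not reach this height (z outside [7, 20.5]); Merging all regions: only the 13×27.5 cube is present, so the union is just that shape — area = 357.50 mm²; (rotated 40° about Z; rotation is an isometry so areas/perimeters/island counts are preserved). Overall, the cross-section is a single solid region. Net area = 357.50 mm².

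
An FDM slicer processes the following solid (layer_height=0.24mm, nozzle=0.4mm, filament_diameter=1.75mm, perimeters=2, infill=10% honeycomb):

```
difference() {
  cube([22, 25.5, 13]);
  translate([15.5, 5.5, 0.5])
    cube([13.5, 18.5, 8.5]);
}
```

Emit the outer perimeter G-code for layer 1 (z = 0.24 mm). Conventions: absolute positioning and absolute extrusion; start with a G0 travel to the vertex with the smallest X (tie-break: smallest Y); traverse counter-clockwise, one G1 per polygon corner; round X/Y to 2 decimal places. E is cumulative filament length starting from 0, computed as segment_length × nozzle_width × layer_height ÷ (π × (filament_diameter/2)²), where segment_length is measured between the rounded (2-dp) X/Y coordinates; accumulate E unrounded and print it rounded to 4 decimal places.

At z = 0.24 mm: the cube is present — its section is the full 22×25.5 rectangle; the cube at (15.5, 5.5) is not intersected at this z (z outside [0.5, 9]); After the difference (first − rest): none of the subtracted shapes is present at this height, so the 22×25.5 cube is unchanged — 1 connected region. The outline is a single polygon with 4 vertices. Extrusion per mm of travel: 0.4 × 0.24 / (π × 0.875²) = 0.039912. Accumulating E over each segment gives final E = 3.7917.

G0 X0.00 Y0.00 Z0.24
G1 X22.00 Y0.00 E0.8781
G1 X22.00 Y25.50 E1.8958
G1 X0.00 Y25.50 E2.7739
G1 X0.00 Y0.00 E3.7917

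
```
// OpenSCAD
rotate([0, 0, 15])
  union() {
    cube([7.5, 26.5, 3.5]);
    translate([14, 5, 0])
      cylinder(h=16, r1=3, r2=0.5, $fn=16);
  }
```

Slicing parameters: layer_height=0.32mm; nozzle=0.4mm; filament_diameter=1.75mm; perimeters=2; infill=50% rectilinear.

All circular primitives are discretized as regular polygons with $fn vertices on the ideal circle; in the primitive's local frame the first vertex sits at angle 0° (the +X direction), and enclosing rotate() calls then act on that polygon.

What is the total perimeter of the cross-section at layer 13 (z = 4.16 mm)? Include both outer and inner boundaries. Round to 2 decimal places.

At z = 4.16 mm: the cube is absent (z outside [0, 3.5]); the cone at (14, 5): at t=0.260 of its height the radius interpolates to r₁+(r₂−r₁)t = 2.350, giving a regular 16-gon of that circumradius (perimeter = 2·16·2.350·sin(180°/16) = 14.67 mm); Merging all regions: only the cone at (14, 5) is present, so the union is just that shape — boundary = 14.67 mm; (whole slice rotated 15° about Z — lengths, areas and connectivity unchanged). Overall, the cross-section is a single solid region. Total boundary length (outer) = 14.67 mm.

14.67 mm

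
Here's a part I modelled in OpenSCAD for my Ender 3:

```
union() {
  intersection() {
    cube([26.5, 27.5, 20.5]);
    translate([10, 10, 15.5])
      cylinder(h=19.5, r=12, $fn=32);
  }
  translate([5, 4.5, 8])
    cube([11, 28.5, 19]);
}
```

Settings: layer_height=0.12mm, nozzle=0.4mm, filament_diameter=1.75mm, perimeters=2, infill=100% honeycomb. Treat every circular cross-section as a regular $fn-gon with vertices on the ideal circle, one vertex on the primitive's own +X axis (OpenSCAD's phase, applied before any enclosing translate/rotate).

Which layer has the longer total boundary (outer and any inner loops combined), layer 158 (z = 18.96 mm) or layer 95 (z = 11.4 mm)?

Layer 158 (z = 18.96): the cube is present — its section is the full 26.5×27.5 rectangle (perimeter 108.00 mm); the cylinder at (10, 10): section is a regular 32-gon, circumradius r=12 (perimeter = 2·32·12.000·sin(180°/32) = 75.28 mm); Keeping only the common overlap: the r=12 cylinder at (10, 10) partially overlaps the 26.5×27.5 cube; clipping to the common part keeps 414.56 mm² — boundary = 73.74 mm; the cube at (5, 4.5) is present — its section is the full 11×28.5 rectangle (perimeter 79.00 mm); Taking the union: the regions partially overlap (shared area 187.15 mm²), so the edge portions inside another operand are dropped and the merged outline is re-measured after clipping — boundary = 98.07 mm. So its perimeter = 98.07 mm. Layer 95 (z = 11.4): the cube (footprint 26.5×27.5) is included at this height (perimeter 108.00 mm); the cylinder at (10, 10) is absent (z outside [15.5, 35]); Keeping only the common overlap: at least one operand is absent at this height, so nothing remains; the cube at (5, 4.5) is present — its section is the full 11×28.5 rectangle (perimeter 79.00 mm); Merging all regions: only the 11×28.5 cube at (5, 4.5) is present, so the union is just that shape — boundary = 79.00 mm. So its perimeter = 79.00 mm. Layer 158 is larger (98.07 vs 79.00 mm).

layer 158 (z = 18.96 mm)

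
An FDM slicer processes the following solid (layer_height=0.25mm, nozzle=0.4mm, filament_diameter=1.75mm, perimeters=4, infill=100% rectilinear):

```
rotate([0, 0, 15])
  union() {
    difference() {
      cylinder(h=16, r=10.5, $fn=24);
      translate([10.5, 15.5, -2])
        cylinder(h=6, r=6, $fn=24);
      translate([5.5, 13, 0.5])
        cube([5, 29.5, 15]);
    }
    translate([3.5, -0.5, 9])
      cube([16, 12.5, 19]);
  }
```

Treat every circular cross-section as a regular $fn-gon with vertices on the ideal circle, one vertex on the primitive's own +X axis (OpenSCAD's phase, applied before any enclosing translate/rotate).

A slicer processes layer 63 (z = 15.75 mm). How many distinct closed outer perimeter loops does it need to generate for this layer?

1

At z = 15.75 mm: the cylinder: section is a regular 24-gon, circumradius r=10.5; the cylinder at (10.5, 15.5) is absent (z outside [-2, 4]); the cube at (5.5, 13) is not intersected at this z (z outside [0.5, 15.5]); After the difference (first − rest): none of the subtracted shapes is present at this height, so the r=10.5 cylinder is unchanged — 1 connected region; the 16×12.5 cube at (3.5, -0.5) contributes its full rectangle; Merging all regions: the regions partially overlap (shared area 53.23 mm²), so overlapping operands fuse into one piece — 1 connected region; (whole slice rotated 15° about Z — lengths, areas and connectivity unchanged). The result has 1 disconnected region.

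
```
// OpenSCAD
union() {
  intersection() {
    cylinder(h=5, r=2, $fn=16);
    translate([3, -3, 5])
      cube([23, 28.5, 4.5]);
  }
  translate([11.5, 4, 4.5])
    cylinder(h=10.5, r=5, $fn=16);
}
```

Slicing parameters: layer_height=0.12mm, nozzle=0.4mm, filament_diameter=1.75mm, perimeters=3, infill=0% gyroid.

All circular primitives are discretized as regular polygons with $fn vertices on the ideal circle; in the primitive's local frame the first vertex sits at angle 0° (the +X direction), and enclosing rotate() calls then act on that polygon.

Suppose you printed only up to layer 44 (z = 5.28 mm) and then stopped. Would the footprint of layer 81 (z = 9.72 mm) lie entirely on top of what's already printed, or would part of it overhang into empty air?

entirely on top

Compare the two slices. At z = 5.28: the cylinder is not intersected at this z (z outside [0, 5]); the cube at (3, -3) is present — its section is the full 23×28.5 rectangle (area 655.50 mm²); Keeping only the common overlap: at least one operand is absent at this height, so nothing remains; the cylinder at (11.5, 4): section is a regular 16-gon, circumradius r=5 (area = (16/2)·5.000²·sin(360°/16) = 76.54 mm²); Taking the union: only the r=5 cylinder at (11.5, 4) is present, so the union is just that shape — area = 76.54 mm². At z = 9.72: the cylinder is not intersected at this z (z outside [0, 5]); the cube at (3, -3) is absent (z outside [5, 9.5]); Taking the intersection: at least one operand is absent at this height, so nothing remains; the cylinder at (11.5, 4): section is a regular 16-gon, circumradius r=5 (area = (16/2)·5.000²·sin(360°/16) = 76.54 mm²); Combining (union): only the r=5 cylinder at (11.5, 4) is present, so the union is just that shape — area = 76.54 mm². Checking containment: the cross-section at z = 9.72 is a subset of the cross-section at z = 5.28.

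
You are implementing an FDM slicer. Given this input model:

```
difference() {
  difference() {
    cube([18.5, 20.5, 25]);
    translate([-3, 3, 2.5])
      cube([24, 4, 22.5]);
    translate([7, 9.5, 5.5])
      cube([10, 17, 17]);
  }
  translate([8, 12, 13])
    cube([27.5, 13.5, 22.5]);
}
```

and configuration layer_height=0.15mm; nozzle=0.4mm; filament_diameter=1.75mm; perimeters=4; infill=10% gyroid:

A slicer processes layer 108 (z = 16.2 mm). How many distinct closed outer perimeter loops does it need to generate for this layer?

2

At z = 16.2 mm: the cube is present — its section is the full 18.5×20.5 rectangle; the cube at (-3, 3) is present — its section is the full 24×4 rectangle; the 10×17 cube at (7, 9.5) contributes its full rectangle; Subtracting the remaining from the first: starting from the 18.5×20.5 cube, the 24×4 cube at (-3, 3) partially overlaps it — only the 74.00 mm² overlap (of its 96.00 mm²) is removed, clipping the outline; the 10×17 cube at (7, 9.5) partially overlaps it — only the 110.00 mm² overlap (of its 170.00 mm²) is removed, clipping the outline — 2 connected regions; the cube at (8, 12) is present — its section is the full 27.5×13.5 rectangle; Taking the first minus the rest: starting from the result so far, the 27.5×13.5 cube at (8, 12) partially overlaps it — only the 12.75 mm² overlap (of its 371.25 mm²) is removed, clipping the outline — 2 connected regions. The result has 2 disconnected regions.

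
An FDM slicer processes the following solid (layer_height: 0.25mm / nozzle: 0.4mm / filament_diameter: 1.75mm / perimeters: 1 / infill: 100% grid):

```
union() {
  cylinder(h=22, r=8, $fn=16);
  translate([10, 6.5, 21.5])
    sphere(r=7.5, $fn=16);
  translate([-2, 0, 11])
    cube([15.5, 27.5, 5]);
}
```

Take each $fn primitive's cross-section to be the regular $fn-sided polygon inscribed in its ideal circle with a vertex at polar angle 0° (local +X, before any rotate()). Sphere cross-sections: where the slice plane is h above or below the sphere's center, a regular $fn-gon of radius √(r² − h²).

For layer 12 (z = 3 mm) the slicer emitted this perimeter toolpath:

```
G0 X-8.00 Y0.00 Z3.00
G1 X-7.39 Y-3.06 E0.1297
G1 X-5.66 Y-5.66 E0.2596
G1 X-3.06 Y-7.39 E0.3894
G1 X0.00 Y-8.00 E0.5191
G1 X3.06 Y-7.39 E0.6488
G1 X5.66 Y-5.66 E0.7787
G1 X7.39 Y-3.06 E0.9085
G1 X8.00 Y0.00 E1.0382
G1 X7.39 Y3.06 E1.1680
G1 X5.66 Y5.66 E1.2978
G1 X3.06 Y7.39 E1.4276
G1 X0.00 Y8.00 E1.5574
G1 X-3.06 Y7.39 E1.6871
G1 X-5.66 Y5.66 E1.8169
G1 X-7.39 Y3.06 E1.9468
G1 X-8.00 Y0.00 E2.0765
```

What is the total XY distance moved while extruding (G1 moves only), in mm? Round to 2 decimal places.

Sum the Euclidean lengths of each G1 segment: total = 49.95 mm.

49.95 mm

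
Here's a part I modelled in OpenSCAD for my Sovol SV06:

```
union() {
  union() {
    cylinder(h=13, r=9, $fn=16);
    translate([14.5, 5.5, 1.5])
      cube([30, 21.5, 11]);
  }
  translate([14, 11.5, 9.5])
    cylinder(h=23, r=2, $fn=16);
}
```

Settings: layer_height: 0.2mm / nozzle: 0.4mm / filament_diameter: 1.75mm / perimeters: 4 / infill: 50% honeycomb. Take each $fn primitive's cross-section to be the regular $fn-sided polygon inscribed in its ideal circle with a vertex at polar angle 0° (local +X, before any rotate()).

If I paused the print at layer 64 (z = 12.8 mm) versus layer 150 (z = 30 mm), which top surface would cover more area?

layer 64 (z = 12.8 mm)

Layer 64 (z = 12.8): the cylinder: section is a regular 16-gon, circumradius r=9 (area = (16/2)·9.000²·sin(360°/16) = 247.98 mm²); the cube at (14.5, 5.5) is not intersected at this z (z outside [1.5, 12.5]); Taking the union: only the r=9 cylinder is present, so the union is just that shape — area = 247.98 mm²; the r=2 cylinder at (14, 11.5) gives a regular 16-gon of circumradius 2 (constant along its height) (area = (16/2)·2.000²·sin(360°/16) = 12.25 mm²); Taking the union: the 2 present regions are separate (no shared area or edge), so areas and boundary lengths simply add and each stays a separate island — area = 260.22 mm². So its area = 260.22 mm². Layer 150 (z = 30): the cylinder does not reach this height (z outside [0, 13]); the cube at (14.5, 5.5) is not intersected at this z (z outside [1.5, 12.5]); Taking the union: nothing is present at this height; the r=2 cylinder at (14, 11.5) gives a regular 16-gon of circumradius 2 (constant along its height) (area = (16/2)·2.000²·sin(360°/16) = 12.25 mm²); Merging all regions: only the r=2 cylinder at (14, 11.5) is present, so the union is just that shape — area = 12.25 mm². So its area = 12.25 mm². Layer 64 is larger (260.22 vs 12.25 mm²).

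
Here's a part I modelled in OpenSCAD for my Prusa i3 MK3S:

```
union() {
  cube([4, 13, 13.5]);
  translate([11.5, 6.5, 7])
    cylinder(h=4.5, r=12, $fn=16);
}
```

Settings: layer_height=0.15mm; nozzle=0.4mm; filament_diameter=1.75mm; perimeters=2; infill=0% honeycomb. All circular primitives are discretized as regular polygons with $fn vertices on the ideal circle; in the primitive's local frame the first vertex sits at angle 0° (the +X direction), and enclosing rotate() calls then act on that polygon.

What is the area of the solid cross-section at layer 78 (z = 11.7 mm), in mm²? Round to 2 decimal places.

52.00 mm²

At z = 11.7 mm: the cube is present — its section is the full 4×13 rectangle (area 52.00 mm²); the cylinder at (11.5, 6.5) does not reach this height (z outside [7, 11.5]); Combining (union): only the 4×13 cube is present, so the union is just that shape — area = 52.00 mm². Overall, the cross-section is a single solid region. Net area = 52.00 mm².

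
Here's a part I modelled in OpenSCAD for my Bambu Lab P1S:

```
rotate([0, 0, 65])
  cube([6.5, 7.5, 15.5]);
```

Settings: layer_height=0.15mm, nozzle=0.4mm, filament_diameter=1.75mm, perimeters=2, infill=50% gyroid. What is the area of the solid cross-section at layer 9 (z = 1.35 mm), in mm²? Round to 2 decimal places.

At z = 1.35 mm: the cube is present — its section is the full 6.5×7.5 rectangle (area 48.75 mm²); (rotated 65° about Z; rotation is an isometry so areas/perimeters/island counts are preserved). Overall, the cross-section is a single solid region. Net area = 48.75 mm².

48.75 mm²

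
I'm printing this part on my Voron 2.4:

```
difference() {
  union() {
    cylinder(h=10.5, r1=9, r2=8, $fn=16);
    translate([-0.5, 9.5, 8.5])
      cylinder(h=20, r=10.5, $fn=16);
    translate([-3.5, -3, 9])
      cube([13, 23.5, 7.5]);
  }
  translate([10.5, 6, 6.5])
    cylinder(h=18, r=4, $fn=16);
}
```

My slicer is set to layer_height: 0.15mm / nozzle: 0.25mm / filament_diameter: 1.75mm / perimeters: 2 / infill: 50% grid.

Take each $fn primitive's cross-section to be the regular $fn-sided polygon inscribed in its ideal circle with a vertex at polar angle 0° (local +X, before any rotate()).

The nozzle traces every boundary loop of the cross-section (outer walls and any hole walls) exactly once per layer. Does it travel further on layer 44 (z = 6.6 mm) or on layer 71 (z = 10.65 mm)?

layer 71 (z = 10.65 mm)

Layer 44 (z = 6.6): the cone contributes a regular 16-gon of circumradius 8.371 (interpolated between r1=9 and r2=8 at t=0.629) (perimeter = 2·16·8.371·sin(180°/16) = 52.26 mm); the cylinder at (-0.5, 9.5) is absent (z outside [8.5, 28.5]); the cube at (-3.5, -3) is not intersected at this z (z outside [9, 16.5]); Combining (union): only the cone is present, so the union is just that shape — boundary = 52.26 mm; the r=4 cylinder at (10.5, 6) contributes a regular 16-gon of circumradius 4 (perimeter = 2·16·4.000·sin(180°/16) = 24.97 mm); Taking the first minus the rest: starting from the result so far, the r=4 cylinder at (10.5, 6) partially overlaps it — only the 0.12 mm² overlap (of its 48.98 mm²) is removed, clipping the outline — boundary = 52.28 mm. So its perimeter = 52.28 mm. Layer 71 (z = 10.65): the cone is not intersected at this z (z outside [0, 10.5]); the r=10.5 cylinder at (-0.5, 9.5) contributes a regular 16-gon of circumradius 10.5 (perimeter = 2·16·10.500·sin(180°/16) = 65.55 mm); the cube at (-3.5, -3) (footprint 13×23.5) is included at this height (perimeter 73.00 mm); Merging all regions: the regions partially overlap (shared area 228.72 mm²), so the edge portions inside another operand are dropped and the merged outline is re-measured after clipping — boundary = 79.95 mm; the r=4 cylinder at (10.5, 6) contributes a regular 16-gon of circumradius 4 (perimeter = 2·16·4.000·sin(180°/16) = 24.97 mm); Taking the first minus the rest: starting from the result so far, the r=4 cylinder at (10.5, 6) partially overlaps it — only the 17.48 mm² overlap (of its 48.98 mm²) is removed, clipping the outline — boundary = 83.08 mm. So its perimeter = 83.08 mm. Layer 71 is larger (83.08 vs 52.28 mm).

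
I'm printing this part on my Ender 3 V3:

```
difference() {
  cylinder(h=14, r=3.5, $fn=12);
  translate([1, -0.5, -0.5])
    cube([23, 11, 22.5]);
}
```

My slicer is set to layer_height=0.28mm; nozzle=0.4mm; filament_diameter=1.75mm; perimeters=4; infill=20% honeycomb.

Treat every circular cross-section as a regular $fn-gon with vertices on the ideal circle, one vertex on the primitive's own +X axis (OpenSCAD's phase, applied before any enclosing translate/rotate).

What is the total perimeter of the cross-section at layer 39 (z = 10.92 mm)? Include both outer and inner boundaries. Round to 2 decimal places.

22.92 mm

At z = 10.92 mm: the r=3.5 cylinder contributes a regular 12-gon of circumradius 3.5 (perimeter = 2·12·3.500·sin(180°/12) = 21.74 mm); the cube at (1, -0.5) (footprint 23×11) is included at this height (perimeter 68.00 mm); Subtracting the remaining from the first: starting from the r=3.5 cylinder, the 23×11 cube at (1, -0.5) partially overlaps it — only the 7.04 mm² overlap (of its 253.00 mm²) is removed, clipping the outline — boundary = 22.92 mm. Overall, the cross-section is a single solid region. Total boundary length (outer) = 22.92 mm.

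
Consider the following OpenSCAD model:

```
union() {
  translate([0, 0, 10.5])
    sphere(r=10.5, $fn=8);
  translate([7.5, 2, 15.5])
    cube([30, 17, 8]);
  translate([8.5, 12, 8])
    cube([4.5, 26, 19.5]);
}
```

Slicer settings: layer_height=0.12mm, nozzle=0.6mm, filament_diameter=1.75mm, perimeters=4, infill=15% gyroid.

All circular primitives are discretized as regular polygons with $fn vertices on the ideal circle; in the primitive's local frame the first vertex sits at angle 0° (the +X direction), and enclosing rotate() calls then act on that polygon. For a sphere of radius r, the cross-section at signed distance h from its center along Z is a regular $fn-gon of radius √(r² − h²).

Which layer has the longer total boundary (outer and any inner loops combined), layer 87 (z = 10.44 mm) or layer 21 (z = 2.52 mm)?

layer 87 (z = 10.44 mm)

Layer 87 (z = 10.44): the r=10.5 sphere slices to a regular 8-gon of circumradius 10.500 (√(r²−h²) with h=0.06 from center) (perimeter = 2·8·10.500·sin(180°/8) = 64.29 mm); the cube at (7.5, 2) does not reach this height (z outside [15.5, 23.5]); the cube at (8.5, 12) is present — its section is the full 4.5×26 rectangle (perimeter 61.00 mm); Taking the union: the 2 present regions are separate (no shared area or edge), so areas and boundary lengths simply add and each stays a separate island — boundary = 125.29 mm. So its perimeter = 125.29 mm. Layer 21 (z = 2.52): the r=10.5 sphere contributes a regular 8-gon of circumradius √(10.5²−7.98²) = 6.824 (perimeter = 2·8·6.824·sin(180°/8) = 41.78 mm); the cube at (7.5, 2) does not reach this height (z outside [15.5, 23.5]); the cube at (8.5, 12) is absent (z outside [8, 27.5]); Merging all regions: only the r=10.5 sphere is present, so the union is just that shape — boundary = 41.78 mm. So its perimeter = 41.78 mm. Layer 87 is larger (125.29 vs 41.78 mm).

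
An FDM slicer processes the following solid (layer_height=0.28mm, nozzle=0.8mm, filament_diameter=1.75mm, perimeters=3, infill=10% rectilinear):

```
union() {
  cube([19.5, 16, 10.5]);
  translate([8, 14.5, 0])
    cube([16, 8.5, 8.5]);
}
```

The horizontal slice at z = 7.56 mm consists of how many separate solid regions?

At z = 7.56 mm: the 19.5×16 cube contributes its full rectangle; the cube at (8, 14.5) is present — its section is the full 16×8.5 rectangle; Taking the union: the regions partially overlap (shared area 17.25 mm²), so overlapping operands fuse into one piece — 1 connected region. The result has 1 disconnected region.

1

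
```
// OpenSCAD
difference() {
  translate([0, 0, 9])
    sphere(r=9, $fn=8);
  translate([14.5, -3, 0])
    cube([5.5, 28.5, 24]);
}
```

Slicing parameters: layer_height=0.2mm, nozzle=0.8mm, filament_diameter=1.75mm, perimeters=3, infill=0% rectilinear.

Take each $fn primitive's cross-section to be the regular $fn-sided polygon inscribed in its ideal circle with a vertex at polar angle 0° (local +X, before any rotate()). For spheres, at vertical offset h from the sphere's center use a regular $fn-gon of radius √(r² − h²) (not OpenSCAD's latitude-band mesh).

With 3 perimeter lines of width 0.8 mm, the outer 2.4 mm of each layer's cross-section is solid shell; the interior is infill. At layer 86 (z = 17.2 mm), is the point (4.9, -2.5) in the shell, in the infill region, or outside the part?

outside

At z = 17.2 mm: the r=9 sphere slices to a regular 8-gon of circumradius 3.709 (√(r²−h²) with h=8.2 from center); the 5.5×28.5 cube at (14.5, -3) contributes its full rectangle; Subtracting the remaining from the first: starting from the r=9 sphere, the 5.5×28.5 cube at (14.5, -3) misses the remaining region (no effect) — 1 connected region. Overall, the cross-section is a single solid region. The nearest boundary edge runs (3.71, 0.00)→(2.62, -2.62); distance from the point to it = 2.06 mm. The point is not inside any of the regions above, so it lies outside the cross-section (2.06 mm from the nearest boundary).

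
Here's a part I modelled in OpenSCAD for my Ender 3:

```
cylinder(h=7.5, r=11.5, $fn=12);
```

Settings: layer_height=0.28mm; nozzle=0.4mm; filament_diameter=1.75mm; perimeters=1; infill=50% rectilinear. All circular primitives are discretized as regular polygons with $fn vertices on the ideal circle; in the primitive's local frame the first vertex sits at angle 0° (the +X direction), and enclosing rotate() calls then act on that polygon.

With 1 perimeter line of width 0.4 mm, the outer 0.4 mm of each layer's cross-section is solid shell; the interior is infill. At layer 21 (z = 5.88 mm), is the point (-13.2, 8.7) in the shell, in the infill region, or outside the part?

outside

At z = 5.88 mm: the cylinder: section is a regular 12-gon, circumradius r=11.5. Overall, the cross-section is a single solid region. The nearest boundary edge runs (-5.75, 9.96)→(-9.96, 5.75); distance from the point to it = 4.38 mm. The point is not inside any of the regions above, so it lies outside the cross-section (4.38 mm from the nearest boundary).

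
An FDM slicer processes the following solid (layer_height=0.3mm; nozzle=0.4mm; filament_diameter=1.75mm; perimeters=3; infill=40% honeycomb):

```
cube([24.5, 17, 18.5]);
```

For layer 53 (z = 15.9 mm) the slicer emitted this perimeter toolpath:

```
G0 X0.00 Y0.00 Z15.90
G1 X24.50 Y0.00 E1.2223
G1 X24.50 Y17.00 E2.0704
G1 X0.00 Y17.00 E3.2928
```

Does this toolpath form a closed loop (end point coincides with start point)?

Start point (G0): (0.00, 0.00). End point (last G1): the path does not return to the start — open.

no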